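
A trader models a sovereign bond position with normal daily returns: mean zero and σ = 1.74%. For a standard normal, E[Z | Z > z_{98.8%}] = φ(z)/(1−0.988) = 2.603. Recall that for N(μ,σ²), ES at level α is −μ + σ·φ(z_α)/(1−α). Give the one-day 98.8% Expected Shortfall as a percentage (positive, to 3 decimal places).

ES = 1.74% × 2.603 = 4.529%.

4.529%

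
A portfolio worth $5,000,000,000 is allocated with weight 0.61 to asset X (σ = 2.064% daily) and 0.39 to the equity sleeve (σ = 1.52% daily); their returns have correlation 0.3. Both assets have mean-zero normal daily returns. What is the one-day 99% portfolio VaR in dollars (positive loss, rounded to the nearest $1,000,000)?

σ_p² = 0.61²·2.064² + 0.39²·1.52² + 2·0.3·0.61·0.39·2.064·1.52 = 2.3844 (%²).
σ_p = √2.3844 = 1.544%.
At 99%, z = 2.326.
VaR = 2.326 × 1.544% = 3.591%; on $5,000,000,000 that is $179,550,000.

$180,000,000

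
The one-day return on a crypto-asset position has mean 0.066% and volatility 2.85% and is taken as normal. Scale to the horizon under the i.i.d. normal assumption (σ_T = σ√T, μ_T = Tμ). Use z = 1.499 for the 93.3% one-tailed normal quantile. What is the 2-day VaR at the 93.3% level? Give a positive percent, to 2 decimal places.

σ_{2d} = 2.85% × √2 = 4.031%; μ_{2d} = 2 × 0.066% = 0.132%.
VaR = −(0.132%) + 1.499 × 4.031% = 5.910%.

5.91%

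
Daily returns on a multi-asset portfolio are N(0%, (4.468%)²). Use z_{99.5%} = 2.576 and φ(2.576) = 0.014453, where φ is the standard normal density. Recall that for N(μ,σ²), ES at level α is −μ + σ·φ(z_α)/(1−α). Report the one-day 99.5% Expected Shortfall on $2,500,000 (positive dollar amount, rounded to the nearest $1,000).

$323,000

Tail multiplier: φ(z)/(1−α) = 0.014453 / 0.005 = 2.891.
ES = 4.468% × 2.891 = 12.917%.
On $2,500,000: 0.12917 × $2,500,000 = $322,925.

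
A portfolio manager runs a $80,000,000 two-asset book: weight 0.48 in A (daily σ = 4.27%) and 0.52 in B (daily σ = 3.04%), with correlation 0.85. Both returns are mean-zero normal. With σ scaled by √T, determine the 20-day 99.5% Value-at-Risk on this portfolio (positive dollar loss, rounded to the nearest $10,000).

σ_p = √(0.48²·4.27² + 0.52²·3.04² + 2·0.85·0.48·0.52·4.27·3.04) = 3.494%.
σ_{20d} = 3.494% × √20 = 15.626%.
z(99.5%) = 2.576.
VaR = 2.576 × 15.626% = 40.253%; on $80,000,000 that is $32,202,400.

$32,200,000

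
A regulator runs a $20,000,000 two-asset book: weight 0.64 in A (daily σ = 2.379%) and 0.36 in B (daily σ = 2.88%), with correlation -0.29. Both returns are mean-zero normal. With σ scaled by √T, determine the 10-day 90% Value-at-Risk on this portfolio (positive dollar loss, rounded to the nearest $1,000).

σ_p = √(0.64²·2.379² + 0.36²·2.88² + 2·-0.29·0.64·0.36·2.379·2.88) = 1.574%.
σ_{10d} = 1.574% × √10 = 4.977%.
z(90%) = 1.282.
VaR = 1.282 × 4.977% = 6.381%; on $20,000,000 that is $1,276,200.

$1,276,000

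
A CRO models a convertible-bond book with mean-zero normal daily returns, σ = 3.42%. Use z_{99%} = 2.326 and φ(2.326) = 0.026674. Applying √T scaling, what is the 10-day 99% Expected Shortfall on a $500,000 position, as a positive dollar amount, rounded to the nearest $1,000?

$144,000

σ_{10d} = 3.42% × √10 = 10.815%.
ES multiplier = φ(z)/(1−α) = 0.026674/0.01 = 2.667.
ES = 10.815% × 2.667 = 28.844%; on $500,000: $144,220.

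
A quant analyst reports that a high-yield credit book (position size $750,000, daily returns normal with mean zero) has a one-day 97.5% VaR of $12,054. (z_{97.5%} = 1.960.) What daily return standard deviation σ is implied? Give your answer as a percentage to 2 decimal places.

0.82%

VaR as a fraction: $12,054 / $750,000 = 1.607%.
σ = VaR / z = 1.607% / 1.960 = 0.820%.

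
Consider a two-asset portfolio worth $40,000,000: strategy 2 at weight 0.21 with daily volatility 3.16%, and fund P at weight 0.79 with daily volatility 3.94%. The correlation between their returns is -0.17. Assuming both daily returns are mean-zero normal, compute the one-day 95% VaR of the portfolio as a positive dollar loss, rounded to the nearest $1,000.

σ_p² = 0.21²·3.16² + 0.79²·3.94² + 2·-0.17·0.21·0.79·3.16·3.94 = 9.4264 (%²).
σ_p = √9.4264 = 3.070%.
At 95%, z = 1.645.
VaR = 1.645 × 3.070% = 5.050%; on $40,000,000 that is $2,020,000.

$2,020,000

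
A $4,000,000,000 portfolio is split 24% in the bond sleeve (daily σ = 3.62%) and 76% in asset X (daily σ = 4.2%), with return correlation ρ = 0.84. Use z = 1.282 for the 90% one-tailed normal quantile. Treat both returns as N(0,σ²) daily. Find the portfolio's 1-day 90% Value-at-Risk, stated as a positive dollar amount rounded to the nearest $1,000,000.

$203,000,000

σ_p² = 0.24²·3.62² + 0.76²·4.2² + 2·0.84·0.24·0.76·3.62·4.2 = 15.6027 (%²).
σ_p = √15.6027 = 3.950%.
VaR = 1.282 × 3.950% = 5.064%; on $4,000,000,000 that is $202,560,000.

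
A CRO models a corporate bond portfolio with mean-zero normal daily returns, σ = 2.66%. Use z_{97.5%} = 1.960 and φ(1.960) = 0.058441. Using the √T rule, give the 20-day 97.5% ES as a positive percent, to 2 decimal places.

27.81%

σ_{20d} = 2.66% × √20 = 11.896%.
ES multiplier = φ(z)/(1−α) = 0.058441/0.025 = 2.338.
ES = 11.896% × 2.338 = 27.813%.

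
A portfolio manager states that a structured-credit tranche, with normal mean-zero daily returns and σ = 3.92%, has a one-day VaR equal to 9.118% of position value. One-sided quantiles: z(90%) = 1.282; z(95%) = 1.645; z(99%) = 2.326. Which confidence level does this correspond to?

99%

Implied z = VaR/σ = 9.118 / 3.92 = 2.326.
This matches z(99%) = 2.326.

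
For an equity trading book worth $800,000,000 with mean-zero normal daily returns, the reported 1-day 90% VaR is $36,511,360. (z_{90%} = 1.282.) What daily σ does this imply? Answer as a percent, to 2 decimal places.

VaR as a fraction: $36,511,360 / $800,000,000 = 4.564%.
σ = VaR / z = 4.564% / 1.282 = 3.560%.

3.56%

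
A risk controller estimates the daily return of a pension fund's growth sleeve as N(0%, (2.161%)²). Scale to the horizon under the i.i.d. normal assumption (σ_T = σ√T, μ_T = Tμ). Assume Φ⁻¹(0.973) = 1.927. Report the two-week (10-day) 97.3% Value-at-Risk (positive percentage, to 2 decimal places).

σ_{10d} = 2.161% × √10 = 6.834%.
VaR = 1.927 × 6.834% = 13.169%.

13.17%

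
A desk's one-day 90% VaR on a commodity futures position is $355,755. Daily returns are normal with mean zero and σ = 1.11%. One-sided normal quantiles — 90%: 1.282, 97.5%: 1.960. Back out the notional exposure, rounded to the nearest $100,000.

VaR as a fraction of value: z·σ = 1.282 × 1.11% = 1.42302%.
Position = $355,755 / 0.0142302 = $25,000,000.

$25,000,000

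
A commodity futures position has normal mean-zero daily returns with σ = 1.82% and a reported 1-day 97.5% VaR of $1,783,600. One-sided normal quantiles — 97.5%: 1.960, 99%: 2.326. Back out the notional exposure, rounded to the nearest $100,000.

$50,000,000

VaR as a fraction of value: z·σ = 1.960 × 1.82% = 3.5672%.
Position = $1,783,600 / 0.035672 = $50,000,000.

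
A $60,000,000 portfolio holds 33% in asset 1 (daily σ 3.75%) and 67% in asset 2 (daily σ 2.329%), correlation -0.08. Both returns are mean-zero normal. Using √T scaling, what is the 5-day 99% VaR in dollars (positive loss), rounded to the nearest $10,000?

$5,970,000

σ_p = √(0.33²·3.75² + 0.67²·2.329² + 2·-0.08·0.33·0.67·3.75·2.329) = 1.912%.
σ_{5d} = 1.912% × √5 = 4.275%.
z(99%) = 2.326.
VaR = 2.326 × 4.275% = 9.944%; on $60,000,000 that is $5,966,400.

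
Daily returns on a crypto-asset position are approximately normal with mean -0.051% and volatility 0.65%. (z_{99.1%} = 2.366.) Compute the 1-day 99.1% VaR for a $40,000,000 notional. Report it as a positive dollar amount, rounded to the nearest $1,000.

$636,000

VaR = −μ + z·σ = −(-0.051%) + 2.366 × 0.65% = 1.589%.
On $40,000,000: 0.01589 × $40,000,000 = $635,600.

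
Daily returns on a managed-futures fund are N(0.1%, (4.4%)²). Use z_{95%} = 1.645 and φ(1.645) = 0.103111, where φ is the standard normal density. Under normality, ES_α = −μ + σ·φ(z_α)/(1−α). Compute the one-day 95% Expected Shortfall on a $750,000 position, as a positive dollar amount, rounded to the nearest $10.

Tail multiplier: φ(z)/(1−α) = 0.103111 / 0.05 = 2.062.
ES = −(0.1%) + 4.4% × 2.062 = 8.973%.
On $750,000: 0.08973 × $750,000 = $67,298.

$67,300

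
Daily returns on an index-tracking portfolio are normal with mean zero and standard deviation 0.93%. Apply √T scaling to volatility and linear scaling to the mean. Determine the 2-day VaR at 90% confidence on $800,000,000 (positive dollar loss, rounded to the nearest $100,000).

At 90%, z = 1.282.
σ_{2d} = 0.93% × √2 = 1.315%.
VaR = 1.282 × 1.315% = 1.686%.
On $800,000,000: 0.01686 × $800,000,000 = $13,488,000.

$13,500,000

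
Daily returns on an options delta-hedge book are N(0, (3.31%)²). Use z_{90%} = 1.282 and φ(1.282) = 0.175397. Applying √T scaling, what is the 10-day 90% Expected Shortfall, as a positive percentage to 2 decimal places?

18.36%

σ_{10d} = 3.31% × √10 = 10.467%.
ES multiplier = φ(z)/(1−α) = 0.175397/0.1 = 1.754.
ES = 10.467% × 1.754 = 18.359%.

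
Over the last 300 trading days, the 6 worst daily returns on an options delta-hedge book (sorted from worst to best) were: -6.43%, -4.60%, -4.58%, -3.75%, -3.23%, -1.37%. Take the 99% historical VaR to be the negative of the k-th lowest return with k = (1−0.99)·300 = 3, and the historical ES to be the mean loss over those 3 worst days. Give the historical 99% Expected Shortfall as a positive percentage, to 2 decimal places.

The 3 worst returns sum to -15.61%.
ES = −(-15.61%) / 3 = 5.2033…% ≈ 5.20%.

5.20%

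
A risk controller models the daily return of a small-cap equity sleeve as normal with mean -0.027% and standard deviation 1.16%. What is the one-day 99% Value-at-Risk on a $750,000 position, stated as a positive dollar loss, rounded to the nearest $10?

At 99% one-sided, z = 2.326.
VaR = −μ + z·σ = −(-0.027%) + 2.326 × 1.16% = 2.725%.
On $750,000: 0.02725 × $750,000 = $20,438.

$20,440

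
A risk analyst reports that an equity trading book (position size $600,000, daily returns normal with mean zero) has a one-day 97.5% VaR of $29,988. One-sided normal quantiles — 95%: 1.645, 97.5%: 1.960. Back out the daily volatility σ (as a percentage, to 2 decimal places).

2.55%

VaR as a fraction: $29,988 / $600,000 = 4.998%.
σ = VaR / z = 4.998% / 1.960 = 2.550%.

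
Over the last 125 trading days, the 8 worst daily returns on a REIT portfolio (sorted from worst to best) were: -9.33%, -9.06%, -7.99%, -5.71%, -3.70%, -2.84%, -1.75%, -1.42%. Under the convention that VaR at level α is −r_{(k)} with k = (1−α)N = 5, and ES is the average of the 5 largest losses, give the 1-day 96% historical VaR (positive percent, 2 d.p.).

k = 5; the 5th lowest return is -3.70%, so VaR = 3.70%.

3.70%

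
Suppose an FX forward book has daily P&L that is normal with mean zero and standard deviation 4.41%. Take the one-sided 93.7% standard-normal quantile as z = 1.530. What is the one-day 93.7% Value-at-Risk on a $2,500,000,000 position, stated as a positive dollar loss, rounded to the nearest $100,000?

$168,700,000

VaR = z·σ = 1.530 × 4.41% = 6.747%.
On $2,500,000,000: 0.06747 × $2,500,000,000 = $168,675,000.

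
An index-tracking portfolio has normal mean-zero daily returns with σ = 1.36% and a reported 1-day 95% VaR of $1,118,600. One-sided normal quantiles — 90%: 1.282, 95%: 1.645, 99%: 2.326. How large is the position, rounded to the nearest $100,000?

$50,000,000

VaR as a fraction of value: z·σ = 1.645 × 1.36% = 2.2372%.
Position = $1,118,600 / 0.022372 = $50,000,000.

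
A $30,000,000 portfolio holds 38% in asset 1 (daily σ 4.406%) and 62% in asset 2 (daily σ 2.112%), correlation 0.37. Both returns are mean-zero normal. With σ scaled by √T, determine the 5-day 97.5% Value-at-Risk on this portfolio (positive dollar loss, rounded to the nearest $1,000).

σ_p = √(0.38²·4.406² + 0.62²·2.112² + 2·0.37·0.38·0.62·4.406·2.112) = 2.478%.
σ_{5d} = 2.478% × √5 = 5.541%.
z(97.5%) = 1.960.
VaR = 1.960 × 5.541% = 10.860%; on $30,000,000 that is $3,258,000.

$3,258,000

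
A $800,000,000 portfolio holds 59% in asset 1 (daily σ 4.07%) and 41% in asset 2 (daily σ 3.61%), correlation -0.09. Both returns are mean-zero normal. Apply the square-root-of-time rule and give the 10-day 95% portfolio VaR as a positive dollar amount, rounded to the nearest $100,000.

$112,600,000

σ_p = √(0.59²·4.07² + 0.41²·3.61² + 2·-0.09·0.59·0.41·4.07·3.61) = 2.705%.
σ_{10d} = 2.705% × √10 = 8.554%.
z(95%) = 1.645.
VaR = 1.645 × 8.554% = 14.071%; on $800,000,000 that is $112,568,000.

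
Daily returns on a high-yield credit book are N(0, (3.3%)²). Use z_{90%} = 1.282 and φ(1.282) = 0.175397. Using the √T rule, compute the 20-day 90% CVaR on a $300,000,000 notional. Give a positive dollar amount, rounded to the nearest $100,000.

σ_{20d} = 3.3% × √20 = 14.758%.
ES multiplier = φ(z)/(1−α) = 0.175397/0.1 = 1.754.
ES = 14.758% × 1.754 = 25.886%; on $300,000,000: $77,658,000.

$77,700,000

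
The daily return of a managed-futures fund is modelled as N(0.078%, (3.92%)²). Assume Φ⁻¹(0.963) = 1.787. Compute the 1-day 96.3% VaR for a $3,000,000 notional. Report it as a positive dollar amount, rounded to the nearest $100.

$207,800

VaR = −μ + z·σ = −(0.078%) + 1.787 × 3.92% = 6.927%.
On $3,000,000: 0.06927 × $3,000,000 = $207,810.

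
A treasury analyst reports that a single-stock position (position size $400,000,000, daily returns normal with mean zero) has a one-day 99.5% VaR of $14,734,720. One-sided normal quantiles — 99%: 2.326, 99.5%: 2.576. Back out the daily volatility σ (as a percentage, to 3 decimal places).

1.430%

VaR as a fraction: $14,734,720 / $400,000,000 = 3.684%.
σ = VaR / z = 3.684% / 2.576 = 1.430%.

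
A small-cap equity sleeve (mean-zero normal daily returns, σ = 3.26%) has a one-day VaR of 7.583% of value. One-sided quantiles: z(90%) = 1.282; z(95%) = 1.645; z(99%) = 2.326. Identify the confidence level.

99%

Implied z = VaR/σ = 7.583 / 3.26 = 2.326.
This matches z(99%) = 2.326.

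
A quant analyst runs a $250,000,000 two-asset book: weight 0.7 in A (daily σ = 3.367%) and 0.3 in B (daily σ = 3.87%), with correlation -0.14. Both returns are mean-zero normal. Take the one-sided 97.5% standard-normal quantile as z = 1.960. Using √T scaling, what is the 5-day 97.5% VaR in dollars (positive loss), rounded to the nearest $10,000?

σ_p = √(0.7²·3.367² + 0.3²·3.87² + 2·-0.14·0.7·0.3·3.367·3.87) = 2.477%.
σ_{5d} = 2.477% × √5 = 5.539%.
VaR = 1.960 × 5.539% = 10.856%; on $250,000,000 that is $27,140,000.

$27,140,000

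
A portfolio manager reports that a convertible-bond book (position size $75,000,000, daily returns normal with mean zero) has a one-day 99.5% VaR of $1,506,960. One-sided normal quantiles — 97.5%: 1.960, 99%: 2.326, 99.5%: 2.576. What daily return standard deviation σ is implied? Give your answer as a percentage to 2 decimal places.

0.78%

VaR as a fraction: $1,506,960 / $75,000,000 = 2.009%.
σ = VaR / z = 2.009% / 2.576 = 0.780%.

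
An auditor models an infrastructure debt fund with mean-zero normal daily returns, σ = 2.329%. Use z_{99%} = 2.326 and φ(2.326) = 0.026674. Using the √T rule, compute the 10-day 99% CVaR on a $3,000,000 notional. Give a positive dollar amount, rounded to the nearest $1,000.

σ_{10d} = 2.329% × √10 = 7.365%.
ES multiplier = φ(z)/(1−α) = 0.026674/0.01 = 2.667.
ES = 7.365% × 2.667 = 19.642%; on $3,000,000: $589,260.

$589,000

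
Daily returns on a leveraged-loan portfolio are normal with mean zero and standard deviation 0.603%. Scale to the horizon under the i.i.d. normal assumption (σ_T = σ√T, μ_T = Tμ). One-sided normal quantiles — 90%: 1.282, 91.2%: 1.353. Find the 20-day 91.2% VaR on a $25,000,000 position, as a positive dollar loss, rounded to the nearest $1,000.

σ_{20d} = 0.603% × √20 = 2.697%.
VaR = 1.353 × 2.697% = 3.649%.
On $25,000,000: 0.03649 × $25,000,000 = $912,250.

$912,000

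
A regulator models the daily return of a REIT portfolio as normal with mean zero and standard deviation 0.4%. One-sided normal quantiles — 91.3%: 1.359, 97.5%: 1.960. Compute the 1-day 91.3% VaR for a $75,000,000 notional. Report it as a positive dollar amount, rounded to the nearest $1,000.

$408,000

VaR = z·σ = 1.359 × 0.4% = 0.544%.
On $75,000,000: 0.00544 × $75,000,000 = $408,000.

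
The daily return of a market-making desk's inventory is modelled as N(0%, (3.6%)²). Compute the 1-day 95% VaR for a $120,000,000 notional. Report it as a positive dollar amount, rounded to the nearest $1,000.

$7,106,000

At 95% one-sided, z = 1.645.
VaR = z·σ = 1.645 × 3.6% = 5.922%.
On $120,000,000: 0.05922 × $120,000,000 = $7,106,400.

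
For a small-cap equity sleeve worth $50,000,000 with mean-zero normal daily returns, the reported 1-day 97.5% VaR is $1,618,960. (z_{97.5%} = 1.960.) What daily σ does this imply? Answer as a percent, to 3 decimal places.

VaR as a fraction: $1,618,960 / $50,000,000 = 3.238%.
σ = VaR / z = 3.238% / 1.960 = 1.652%.

1.652%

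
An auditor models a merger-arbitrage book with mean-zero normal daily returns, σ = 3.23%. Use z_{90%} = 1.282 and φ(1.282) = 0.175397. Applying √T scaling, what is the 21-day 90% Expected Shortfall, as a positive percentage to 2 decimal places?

σ_{21d} = 3.23% × √21 = 14.802%.
ES multiplier = φ(z)/(1−α) = 0.175397/0.1 = 1.754.
ES = 14.802% × 1.754 = 25.963%.

25.96%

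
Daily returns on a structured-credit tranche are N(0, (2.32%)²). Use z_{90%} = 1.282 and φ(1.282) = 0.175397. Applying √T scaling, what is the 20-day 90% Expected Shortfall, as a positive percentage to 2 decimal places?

18.20%

σ_{20d} = 2.32% × √20 = 10.375%.
ES multiplier = φ(z)/(1−α) = 0.175397/0.1 = 1.754.
ES = 10.375% × 1.754 = 18.198%.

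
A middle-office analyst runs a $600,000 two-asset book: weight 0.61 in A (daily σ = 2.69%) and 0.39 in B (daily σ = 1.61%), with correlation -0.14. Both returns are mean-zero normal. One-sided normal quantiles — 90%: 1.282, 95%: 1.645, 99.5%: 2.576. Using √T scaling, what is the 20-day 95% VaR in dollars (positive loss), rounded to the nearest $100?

$73,800

σ_p = √(0.61²·2.69² + 0.39²·1.61² + 2·-0.14·0.61·0.39·2.69·1.61) = 1.673%.
σ_{20d} = 1.673% × √20 = 7.482%.
VaR = 1.645 × 7.482% = 12.308%; on $600,000 that is $73,848.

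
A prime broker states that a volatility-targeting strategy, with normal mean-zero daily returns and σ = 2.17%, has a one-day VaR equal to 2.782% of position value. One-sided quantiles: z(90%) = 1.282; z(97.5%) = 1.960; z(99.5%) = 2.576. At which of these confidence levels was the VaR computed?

Implied z = VaR/σ = 2.782 / 2.17 = 1.282.
This matches z(90%) = 1.282.

90%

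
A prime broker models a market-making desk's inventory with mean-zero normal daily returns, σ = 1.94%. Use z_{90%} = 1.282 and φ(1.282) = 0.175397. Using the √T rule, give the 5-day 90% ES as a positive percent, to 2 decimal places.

σ_{5d} = 1.94% × √5 = 4.338%.
ES multiplier = φ(z)/(1−α) = 0.175397/0.1 = 1.754.
ES = 4.338% × 1.754 = 7.609%.

7.61%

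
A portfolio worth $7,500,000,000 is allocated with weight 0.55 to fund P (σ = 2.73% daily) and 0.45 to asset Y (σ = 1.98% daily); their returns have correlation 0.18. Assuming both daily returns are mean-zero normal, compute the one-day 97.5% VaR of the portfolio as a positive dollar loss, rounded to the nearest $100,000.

$276,200,000

σ_p² = 0.55²·2.73² + 0.45²·1.98² + 2·0.18·0.55·0.45·2.73·1.98 = 3.5300 (%²).
σ_p = √3.5300 = 1.879%.
At 97.5%, z = 1.960.
VaR = 1.960 × 1.879% = 3.683%; on $7,500,000,000 that is $276,225,000.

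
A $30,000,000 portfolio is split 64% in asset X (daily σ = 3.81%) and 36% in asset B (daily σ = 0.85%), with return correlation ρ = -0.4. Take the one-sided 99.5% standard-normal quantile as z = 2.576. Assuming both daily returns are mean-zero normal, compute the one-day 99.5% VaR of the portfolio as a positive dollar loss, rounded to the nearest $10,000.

σ_p² = 0.64²·3.81² + 0.36²·0.85² + 2·-0.4·0.64·0.36·3.81·0.85 = 5.4425 (%²).
σ_p = √5.4425 = 2.333%.
VaR = 2.576 × 2.333% = 6.010%; on $30,000,000 that is $1,803,000.

$1,800,000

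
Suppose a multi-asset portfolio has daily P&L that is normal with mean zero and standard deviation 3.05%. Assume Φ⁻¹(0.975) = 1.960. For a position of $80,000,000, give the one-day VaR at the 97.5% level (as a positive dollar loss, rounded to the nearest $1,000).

VaR = z·σ = 1.960 × 3.05% = 5.978%.
On $80,000,000: 0.05978 × $80,000,000 = $4,782,400.

$4,782,000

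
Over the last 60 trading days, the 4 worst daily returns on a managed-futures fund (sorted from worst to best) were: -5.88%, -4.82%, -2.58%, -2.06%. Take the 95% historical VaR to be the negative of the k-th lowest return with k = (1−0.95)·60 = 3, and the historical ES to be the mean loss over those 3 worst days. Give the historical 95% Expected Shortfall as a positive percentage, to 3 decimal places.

The 3 worst returns sum to -13.28%.
ES = −(-13.28%) / 3 = 4.4266…% ≈ 4.427%.

4.427%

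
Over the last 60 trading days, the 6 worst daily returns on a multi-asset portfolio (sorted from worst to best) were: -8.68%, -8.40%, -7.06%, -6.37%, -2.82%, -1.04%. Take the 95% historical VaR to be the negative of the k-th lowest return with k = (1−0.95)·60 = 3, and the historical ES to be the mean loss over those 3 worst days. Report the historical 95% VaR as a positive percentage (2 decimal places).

7.06%

k = 3; the 3rd lowest return is -7.06%, so VaR = 7.06%.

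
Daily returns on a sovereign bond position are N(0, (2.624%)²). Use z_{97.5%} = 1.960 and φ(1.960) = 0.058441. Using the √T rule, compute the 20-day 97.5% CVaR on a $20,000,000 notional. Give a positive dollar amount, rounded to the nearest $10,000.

σ_{20d} = 2.624% × √20 = 11.735%.
ES multiplier = φ(z)/(1−α) = 0.058441/0.025 = 2.338.
ES = 11.735% × 2.338 = 27.436%; on $20,000,000: $5,487,200.

$5,490,000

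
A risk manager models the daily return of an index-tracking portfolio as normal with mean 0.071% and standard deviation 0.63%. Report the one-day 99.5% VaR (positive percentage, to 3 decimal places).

At 99.5% one-sided, z = 2.576.
VaR = −μ + z·σ = −(0.071%) + 2.576 × 0.63% = 1.552%.

1.552%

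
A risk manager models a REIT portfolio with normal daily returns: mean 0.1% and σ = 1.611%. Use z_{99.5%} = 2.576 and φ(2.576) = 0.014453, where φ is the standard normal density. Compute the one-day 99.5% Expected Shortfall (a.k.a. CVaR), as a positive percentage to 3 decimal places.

Tail multiplier: φ(z)/(1−α) = 0.014453 / 0.005 = 2.891.
ES = −(0.1%) + 1.611% × 2.891 = 4.557%.

4.557%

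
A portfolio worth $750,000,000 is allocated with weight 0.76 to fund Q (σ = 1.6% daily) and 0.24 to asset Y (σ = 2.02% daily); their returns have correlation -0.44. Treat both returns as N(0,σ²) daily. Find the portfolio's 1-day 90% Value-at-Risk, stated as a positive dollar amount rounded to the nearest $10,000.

σ_p² = 0.76²·1.6² + 0.24²·2.02² + 2·-0.44·0.76·0.24·1.6·2.02 = 1.1949 (%²).
σ_p = √1.1949 = 1.093%.
At 90%, z = 1.282.
VaR = 1.282 × 1.093% = 1.401%; on $750,000,000 that is $10,507,500.

$10,510,000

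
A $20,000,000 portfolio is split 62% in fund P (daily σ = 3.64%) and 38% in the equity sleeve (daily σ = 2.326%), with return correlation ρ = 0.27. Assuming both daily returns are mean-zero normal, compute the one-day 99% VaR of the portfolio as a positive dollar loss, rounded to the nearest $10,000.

σ_p² = 0.62²·3.64² + 0.38²·2.326² + 2·0.27·0.62·0.38·3.64·2.326 = 6.9515 (%²).
σ_p = √6.9515 = 2.637%.
At 99%, z = 2.326.
VaR = 2.326 × 2.637% = 6.134%; on $20,000,000 that is $1,226,800.

$1,230,000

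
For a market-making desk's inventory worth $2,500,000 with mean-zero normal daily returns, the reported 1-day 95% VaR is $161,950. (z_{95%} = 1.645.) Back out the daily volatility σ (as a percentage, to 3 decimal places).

3.938%

VaR as a fraction: $161,950 / $2,500,000 = 6.478%.
σ = VaR / z = 6.478% / 1.645 = 3.938%.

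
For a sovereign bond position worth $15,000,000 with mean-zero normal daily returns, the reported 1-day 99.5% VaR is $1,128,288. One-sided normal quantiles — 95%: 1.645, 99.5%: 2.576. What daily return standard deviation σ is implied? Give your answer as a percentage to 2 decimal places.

2.92%

VaR as a fraction: $1,128,288 / $15,000,000 = 7.522%.
σ = VaR / z = 7.522% / 2.576 = 2.920%.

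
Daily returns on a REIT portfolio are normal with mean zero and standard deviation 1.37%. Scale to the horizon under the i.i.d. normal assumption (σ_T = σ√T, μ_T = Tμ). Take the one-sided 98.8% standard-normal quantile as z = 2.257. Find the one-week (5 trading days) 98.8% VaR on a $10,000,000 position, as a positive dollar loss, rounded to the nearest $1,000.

σ_{5d} = 1.37% × √5 = 3.063%.
VaR = 2.257 × 3.063% = 6.913%.
On $10,000,000: 0.06913 × $10,000,000 = $691,300.

$691,000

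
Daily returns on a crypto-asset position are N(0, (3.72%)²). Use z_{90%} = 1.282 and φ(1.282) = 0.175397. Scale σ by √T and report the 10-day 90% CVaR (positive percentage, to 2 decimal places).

20.63%

σ_{10d} = 3.72% × √10 = 11.764%.
ES multiplier = φ(z)/(1−α) = 0.175397/0.1 = 1.754.
ES = 11.764% × 1.754 = 20.634%.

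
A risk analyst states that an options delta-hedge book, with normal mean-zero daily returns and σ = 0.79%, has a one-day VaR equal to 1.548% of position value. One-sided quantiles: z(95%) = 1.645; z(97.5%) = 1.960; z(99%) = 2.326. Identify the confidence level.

Implied z = VaR/σ = 1.548 / 0.79 = 1.959.
This matches z(97.5%) = 1.960.

97.5%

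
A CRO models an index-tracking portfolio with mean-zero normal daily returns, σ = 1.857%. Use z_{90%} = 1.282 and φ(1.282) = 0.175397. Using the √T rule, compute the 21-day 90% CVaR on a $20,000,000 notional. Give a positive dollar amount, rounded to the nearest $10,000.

$2,990,000

σ_{21d} = 1.857% × √21 = 8.510%.
ES multiplier = φ(z)/(1−α) = 0.175397/0.1 = 1.754.
ES = 8.510% × 1.754 = 14.927%; on $20,000,000: $2,985,400.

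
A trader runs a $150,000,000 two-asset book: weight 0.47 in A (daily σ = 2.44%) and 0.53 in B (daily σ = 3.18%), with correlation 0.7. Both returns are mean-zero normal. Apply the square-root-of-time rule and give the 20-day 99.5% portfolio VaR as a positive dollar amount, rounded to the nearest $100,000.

$45,300,000

σ_p = √(0.47²·2.44² + 0.53²·3.18² + 2·0.7·0.47·0.53·2.44·3.18) = 2.619%.
σ_{20d} = 2.619% × √20 = 11.713%.
z(99.5%) = 2.576.
VaR = 2.576 × 11.713% = 30.173%; on $150,000,000 that is $45,259,500.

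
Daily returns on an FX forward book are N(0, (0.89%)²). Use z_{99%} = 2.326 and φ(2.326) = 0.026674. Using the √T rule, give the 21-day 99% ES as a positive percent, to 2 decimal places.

σ_{21d} = 0.89% × √21 = 4.078%.
ES multiplier = φ(z)/(1−α) = 0.026674/0.01 = 2.667.
ES = 4.078% × 2.667 = 10.876%.

10.88%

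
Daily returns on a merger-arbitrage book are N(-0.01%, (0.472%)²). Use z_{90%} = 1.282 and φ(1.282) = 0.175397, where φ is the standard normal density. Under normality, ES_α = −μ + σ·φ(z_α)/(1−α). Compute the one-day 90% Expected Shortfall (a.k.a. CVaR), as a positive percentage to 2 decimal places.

0.84%

Tail multiplier: φ(z)/(1−α) = 0.175397 / 0.1 = 1.754.
ES = −(-0.01%) + 0.472% × 1.754 = 0.838%.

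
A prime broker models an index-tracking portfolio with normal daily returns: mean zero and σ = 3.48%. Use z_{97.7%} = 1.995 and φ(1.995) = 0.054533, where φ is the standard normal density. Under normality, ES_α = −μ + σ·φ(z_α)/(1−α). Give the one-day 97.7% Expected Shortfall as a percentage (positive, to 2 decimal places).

Tail multiplier: φ(z)/(1−α) = 0.054533 / 0.023 = 2.371.
ES = 3.48% × 2.371 = 8.251%.

8.25%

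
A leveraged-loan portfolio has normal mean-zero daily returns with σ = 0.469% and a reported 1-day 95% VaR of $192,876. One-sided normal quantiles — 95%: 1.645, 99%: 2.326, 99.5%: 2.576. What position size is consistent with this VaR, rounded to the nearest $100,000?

$25,000,000

VaR as a fraction of value: z·σ = 1.645 × 0.469% = 0.771505%.
Position = $192,876 / 0.00771505 = $24,999,968.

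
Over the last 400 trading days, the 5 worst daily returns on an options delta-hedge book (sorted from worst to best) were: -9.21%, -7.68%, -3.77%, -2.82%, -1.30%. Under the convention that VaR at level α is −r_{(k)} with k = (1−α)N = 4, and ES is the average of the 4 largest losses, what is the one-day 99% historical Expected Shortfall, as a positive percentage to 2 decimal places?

5.87%

The 4 worst returns sum to -23.48%.
ES = −(-23.48%) / 4 = 5.87%.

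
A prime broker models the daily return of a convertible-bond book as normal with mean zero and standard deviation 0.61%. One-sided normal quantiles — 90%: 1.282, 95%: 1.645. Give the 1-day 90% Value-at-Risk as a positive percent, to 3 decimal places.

VaR = z·σ = 1.282 × 0.61% = 0.782%.

0.782%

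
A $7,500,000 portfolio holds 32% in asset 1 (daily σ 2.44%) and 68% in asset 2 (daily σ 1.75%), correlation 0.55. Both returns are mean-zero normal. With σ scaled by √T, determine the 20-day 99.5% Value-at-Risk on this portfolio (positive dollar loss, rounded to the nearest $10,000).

σ_p = √(0.32²·2.44² + 0.68²·1.75² + 2·0.55·0.32·0.68·2.44·1.75) = 1.746%.
σ_{20d} = 1.746% × √20 = 7.808%.
z(99.5%) = 2.576.
VaR = 2.576 × 7.808% = 20.113%; on $7,500,000 that is $1,508,475.

$1,510,000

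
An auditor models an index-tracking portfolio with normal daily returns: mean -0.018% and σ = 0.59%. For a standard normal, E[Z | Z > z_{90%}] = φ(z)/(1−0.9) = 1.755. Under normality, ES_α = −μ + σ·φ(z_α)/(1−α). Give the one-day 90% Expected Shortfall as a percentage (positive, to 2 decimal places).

1.05%

ES = −(-0.018%) + 0.59% × 1.755 = 1.053%.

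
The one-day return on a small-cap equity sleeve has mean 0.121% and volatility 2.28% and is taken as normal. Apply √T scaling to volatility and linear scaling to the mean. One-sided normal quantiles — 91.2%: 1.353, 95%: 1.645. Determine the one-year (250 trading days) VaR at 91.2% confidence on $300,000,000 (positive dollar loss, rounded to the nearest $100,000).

σ_{250d} = 2.28% × √250 = 36.050%; μ_{250d} = 250 × 0.121% = 30.250%.
VaR = −(30.250%) + 1.353 × 36.050% = 18.526%.
On $300,000,000: 0.18526 × $300,000,000 = $55,578,000.

$55,600,000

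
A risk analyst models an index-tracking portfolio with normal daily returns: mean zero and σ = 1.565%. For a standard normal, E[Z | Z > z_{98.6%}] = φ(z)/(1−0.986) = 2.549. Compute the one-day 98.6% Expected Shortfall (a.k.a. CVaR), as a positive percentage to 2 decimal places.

3.99%

ES = 1.565% × 2.549 = 3.989%.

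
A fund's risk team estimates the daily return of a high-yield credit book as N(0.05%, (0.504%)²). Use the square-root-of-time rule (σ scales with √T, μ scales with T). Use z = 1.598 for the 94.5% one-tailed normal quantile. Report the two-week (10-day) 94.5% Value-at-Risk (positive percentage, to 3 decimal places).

2.047%

σ_{10d} = 0.504% × √10 = 1.594%; μ_{10d} = 10 × 0.05% = 0.500%.
VaR = −(0.500%) + 1.598 × 1.594% = 2.047%.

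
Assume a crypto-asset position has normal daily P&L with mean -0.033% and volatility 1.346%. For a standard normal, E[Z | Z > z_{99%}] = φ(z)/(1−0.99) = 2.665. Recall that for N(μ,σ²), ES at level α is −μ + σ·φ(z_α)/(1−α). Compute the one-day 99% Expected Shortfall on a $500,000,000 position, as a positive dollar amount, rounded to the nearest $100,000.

$18,100,000

ES = −(-0.033%) + 1.346% × 2.665 = 3.620%.
On $500,000,000: 0.03620 × $500,000,000 = $18,100,000.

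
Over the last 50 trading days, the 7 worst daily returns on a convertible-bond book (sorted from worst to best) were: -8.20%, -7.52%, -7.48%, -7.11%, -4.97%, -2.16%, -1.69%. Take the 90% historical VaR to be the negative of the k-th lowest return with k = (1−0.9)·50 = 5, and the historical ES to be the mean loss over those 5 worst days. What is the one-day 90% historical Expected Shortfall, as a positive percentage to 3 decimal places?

The 5 worst returns sum to -35.28%.
ES = −(-35.28%) / 5 = 7.056%.

7.056%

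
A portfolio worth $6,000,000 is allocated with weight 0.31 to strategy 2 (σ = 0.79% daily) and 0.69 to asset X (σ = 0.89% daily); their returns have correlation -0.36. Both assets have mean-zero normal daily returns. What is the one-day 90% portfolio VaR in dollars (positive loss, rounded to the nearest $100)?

σ_p² = 0.31²·0.79² + 0.69²·0.89² + 2·-0.36·0.31·0.69·0.79·0.89 = 0.3288 (%²).
σ_p = √0.3288 = 0.573%.
At 90%, z = 1.282.
VaR = 1.282 × 0.573% = 0.735%; on $6,000,000 that is $44,100.

$44,100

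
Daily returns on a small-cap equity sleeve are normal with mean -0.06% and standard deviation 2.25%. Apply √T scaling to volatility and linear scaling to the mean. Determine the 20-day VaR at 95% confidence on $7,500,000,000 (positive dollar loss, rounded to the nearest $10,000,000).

At 95%, z = 1.645.
σ_{20d} = 2.25% × √20 = 10.062%; μ_{20d} = 20 × -0.06% = -1.200%.
VaR = −(-1.200%) + 1.645 × 10.062% = 17.752%.
On $7,500,000,000: 0.17752 × $7,500,000,000 = $1,331,400,000.

$1,330,000,000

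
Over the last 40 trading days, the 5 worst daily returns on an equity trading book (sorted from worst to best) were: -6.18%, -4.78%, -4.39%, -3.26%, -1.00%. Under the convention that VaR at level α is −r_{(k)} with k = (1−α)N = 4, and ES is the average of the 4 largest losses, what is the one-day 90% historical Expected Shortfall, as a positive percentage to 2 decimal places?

The 4 worst returns sum to -18.61%.
ES = −(-18.61%) / 4 = 4.6525% ≈ 4.65%.

4.65%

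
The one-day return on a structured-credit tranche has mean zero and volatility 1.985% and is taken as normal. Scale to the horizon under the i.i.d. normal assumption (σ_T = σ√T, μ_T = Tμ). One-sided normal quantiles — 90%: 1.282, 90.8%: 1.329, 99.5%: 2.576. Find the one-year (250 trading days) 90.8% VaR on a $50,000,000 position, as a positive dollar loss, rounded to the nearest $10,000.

σ_{250d} = 1.985% × √250 = 31.386%.
VaR = 1.329 × 31.386% = 41.712%.
On $50,000,000: 0.41712 × $50,000,000 = $20,856,000.

$20,860,000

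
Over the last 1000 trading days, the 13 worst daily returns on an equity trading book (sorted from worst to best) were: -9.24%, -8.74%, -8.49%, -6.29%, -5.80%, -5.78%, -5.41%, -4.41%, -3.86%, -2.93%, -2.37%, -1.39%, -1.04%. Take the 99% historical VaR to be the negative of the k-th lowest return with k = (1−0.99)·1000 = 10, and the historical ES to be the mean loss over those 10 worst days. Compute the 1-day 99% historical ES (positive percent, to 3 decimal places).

6.095%

The 10 worst returns sum to -60.95%.
ES = −(-60.95%) / 10 = 6.095%.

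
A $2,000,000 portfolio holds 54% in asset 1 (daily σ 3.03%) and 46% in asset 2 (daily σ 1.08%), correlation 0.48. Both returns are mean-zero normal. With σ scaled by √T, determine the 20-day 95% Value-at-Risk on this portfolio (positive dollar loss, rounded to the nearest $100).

$283,200

σ_p = √(0.54²·3.03² + 0.46²·1.08² + 2·0.48·0.54·0.46·3.03·1.08) = 1.925%.
σ_{20d} = 1.925% × √20 = 8.609%.
z(95%) = 1.645.
VaR = 1.645 × 8.609% = 14.162%; on $2,000,000 that is $283,240.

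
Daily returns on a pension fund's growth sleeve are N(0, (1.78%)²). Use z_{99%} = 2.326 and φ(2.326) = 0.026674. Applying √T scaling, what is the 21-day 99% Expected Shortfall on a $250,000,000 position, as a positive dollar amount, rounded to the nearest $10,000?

σ_{21d} = 1.78% × √21 = 8.157%.
ES multiplier = φ(z)/(1−α) = 0.026674/0.01 = 2.667.
ES = 8.157% × 2.667 = 21.755%; on $250,000,000: $54,387,500.

$54,390,000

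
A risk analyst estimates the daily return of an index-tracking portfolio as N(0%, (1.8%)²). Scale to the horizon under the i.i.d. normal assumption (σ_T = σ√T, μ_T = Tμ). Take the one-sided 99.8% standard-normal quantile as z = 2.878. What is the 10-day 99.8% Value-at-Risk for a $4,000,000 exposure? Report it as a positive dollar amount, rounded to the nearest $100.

$655,300

σ_{10d} = 1.8% × √10 = 5.692%.
VaR = 2.878 × 5.692% = 16.382%.
On $4,000,000: 0.16382 × $4,000,000 = $655,280.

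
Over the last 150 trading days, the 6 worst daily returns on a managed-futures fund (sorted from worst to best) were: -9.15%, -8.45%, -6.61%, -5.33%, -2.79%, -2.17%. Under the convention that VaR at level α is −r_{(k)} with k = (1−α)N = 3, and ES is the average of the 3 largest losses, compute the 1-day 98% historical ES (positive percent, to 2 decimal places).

8.07%

The 3 worst returns sum to -24.21%.
ES = −(-24.21%) / 3 = 8.07%.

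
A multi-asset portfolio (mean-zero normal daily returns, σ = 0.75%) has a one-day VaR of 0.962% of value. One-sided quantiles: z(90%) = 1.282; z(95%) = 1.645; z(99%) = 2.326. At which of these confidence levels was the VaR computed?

90%

Implied z = VaR/σ = 0.962 / 0.75 = 1.283.
This matches z(90%) = 1.282.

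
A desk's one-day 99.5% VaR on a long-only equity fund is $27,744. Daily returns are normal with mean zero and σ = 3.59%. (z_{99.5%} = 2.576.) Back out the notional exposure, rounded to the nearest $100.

VaR as a fraction of value: z·σ = 2.576 × 3.59% = 9.24784%.
Position = $27,744 / 0.0924784 = $300,005.

$300,000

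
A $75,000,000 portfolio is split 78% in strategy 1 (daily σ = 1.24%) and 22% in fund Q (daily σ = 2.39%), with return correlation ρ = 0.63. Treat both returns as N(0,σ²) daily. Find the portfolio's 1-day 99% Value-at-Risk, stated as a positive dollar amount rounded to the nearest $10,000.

$2,370,000

σ_p² = 0.78²·1.24² + 0.22²·2.39² + 2·0.63·0.78·0.22·1.24·2.39 = 1.8527 (%²).
σ_p = √1.8527 = 1.361%.
At 99%, z = 2.326.
VaR = 2.326 × 1.361% = 3.166%; on $75,000,000 that is $2,374,500.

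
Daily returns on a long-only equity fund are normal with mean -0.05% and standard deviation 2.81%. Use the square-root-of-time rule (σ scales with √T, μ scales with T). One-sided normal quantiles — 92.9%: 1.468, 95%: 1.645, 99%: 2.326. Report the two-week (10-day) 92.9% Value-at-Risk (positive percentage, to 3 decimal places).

σ_{10d} = 2.81% × √10 = 8.886%; μ_{10d} = 10 × -0.05% = -0.500%.
VaR = −(-0.500%) + 1.468 × 8.886% = 13.545%.

13.545%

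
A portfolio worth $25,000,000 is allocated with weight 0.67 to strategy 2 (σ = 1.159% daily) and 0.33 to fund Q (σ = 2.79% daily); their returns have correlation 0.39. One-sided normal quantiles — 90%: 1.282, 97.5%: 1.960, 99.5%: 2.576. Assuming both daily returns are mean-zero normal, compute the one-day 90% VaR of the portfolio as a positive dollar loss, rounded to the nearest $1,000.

$454,000

σ_p² = 0.67²·1.159² + 0.33²·2.79² + 2·0.39·0.67·0.33·1.159·2.79 = 2.0083 (%²).
σ_p = √2.0083 = 1.417%.
VaR = 1.282 × 1.417% = 1.817%; on $25,000,000 that is $454,250.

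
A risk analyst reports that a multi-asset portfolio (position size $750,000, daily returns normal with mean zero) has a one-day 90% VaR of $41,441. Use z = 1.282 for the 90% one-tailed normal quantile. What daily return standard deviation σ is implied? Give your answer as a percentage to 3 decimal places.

VaR as a fraction: $41,441 / $750,000 = 5.525%.
σ = VaR / z = 5.525% / 1.282 = 4.310%.

4.310%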